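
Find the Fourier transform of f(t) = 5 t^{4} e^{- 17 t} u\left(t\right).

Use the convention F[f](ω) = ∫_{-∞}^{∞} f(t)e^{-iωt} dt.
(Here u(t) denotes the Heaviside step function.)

F(ω) = \frac{120}{\left(i \omega + 17\right)^{5}}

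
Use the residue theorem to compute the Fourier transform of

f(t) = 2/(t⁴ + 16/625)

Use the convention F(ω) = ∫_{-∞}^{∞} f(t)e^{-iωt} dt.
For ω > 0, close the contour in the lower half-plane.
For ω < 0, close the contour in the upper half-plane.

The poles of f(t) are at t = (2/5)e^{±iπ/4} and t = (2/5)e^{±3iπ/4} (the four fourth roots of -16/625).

Let g(z) = f(z)e^{-iωz}; for large |z| the factor e^{-iωz} decays in the lower half-plane when ω > 0 and in the upper half-plane when ω < 0.

Case ω > 0 (lower half-plane, clockwise contour ⇒ F(ω) = -2πi·ΣRes):
  Res_{z = - \frac{\sqrt{2}}{5} - \frac{\sqrt{2} i}{5}} g(z) = \frac{125 \sqrt{2} i \left(1 - i\right) e^{\frac{\sqrt{2} \omega \left(-1 + i\right)}{5}}}{32}
  Res_{z = \frac{\sqrt{2}}{5} - \frac{\sqrt{2} i}{5}} g(z) = \frac{125 \sqrt{2} i \left(1 + i\right) e^{- \frac{\sqrt{2} \omega \left(1 + i\right)}{5}}}{32}
  F(ω) = -2πi·ΣRes = \frac{125 \sqrt{2} \pi \left(1 - i\right) \left(e^{\frac{2 \sqrt{2} i \omega}{5}} + i\right) e^{- \frac{\sqrt{2} \omega \left(1 + i\right)}{5}}}{16} = \frac{125 \pi e^{- \frac{\sqrt{2} \omega}{5}} \sin{\left(\frac{\sqrt{2} \omega}{5} + \frac{\pi}{4} \right)}}{4}

Case ω < 0 (upper half-plane, counterclockwise contour ⇒ F(ω) = +2πi·ΣRes):
  Res_{z = \frac{\sqrt{2}}{5} + \frac{\sqrt{2} i}{5}} g(z) = \frac{125 \sqrt{2} i \left(-1 + i\right) e^{\frac{\sqrt{2} \omega \left(1 - i\right)}{5}}}{32}
  Res_{z = - \frac{\sqrt{2}}{5} + \frac{\sqrt{2} i}{5}} g(z) = \frac{125 \sqrt{2} \left(1 - i\right) e^{\frac{\sqrt{2} \omega \left(1 + i\right)}{5}}}{32}
  F(ω) = 2πi·ΣRes = - \frac{125 \sqrt{2} i \pi \left(i \left(1 - i\right) e^{\frac{\sqrt{2} \omega \left(1 - i\right)}{5}} - \left(1 - i\right) e^{\frac{\sqrt{2} \omega \left(1 + i\right)}{5}}\right)}{16} = \frac{125 \pi e^{\frac{\sqrt{2} \omega}{5}} \cos{\left(\frac{\sqrt{2} \omega}{5} + \frac{\pi}{4} \right)}}{4}

Both cases combine into a single formula in |ω|:

F(ω) = \frac{125 \pi e^{- \frac{\sqrt{2} \left|{\omega}\right|}{5}} \sin{\left(\frac{\sqrt{2} \left|{\omega}\right|}{5} + \frac{\pi}{4} \right)}}{4}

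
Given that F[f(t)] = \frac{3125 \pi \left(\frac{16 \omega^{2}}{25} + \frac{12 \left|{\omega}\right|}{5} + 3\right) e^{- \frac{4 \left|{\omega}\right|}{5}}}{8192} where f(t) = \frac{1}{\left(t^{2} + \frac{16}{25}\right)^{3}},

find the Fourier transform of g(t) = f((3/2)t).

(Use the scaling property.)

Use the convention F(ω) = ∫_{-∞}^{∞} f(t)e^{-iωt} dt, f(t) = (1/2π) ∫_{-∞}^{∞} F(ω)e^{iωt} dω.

F[g](ω) = \frac{125 \pi \left(64 \omega^{2} + 360 \left|{\omega}\right| + 675\right) e^{- \frac{8 \left|{\omega}\right|}{15}}}{110592}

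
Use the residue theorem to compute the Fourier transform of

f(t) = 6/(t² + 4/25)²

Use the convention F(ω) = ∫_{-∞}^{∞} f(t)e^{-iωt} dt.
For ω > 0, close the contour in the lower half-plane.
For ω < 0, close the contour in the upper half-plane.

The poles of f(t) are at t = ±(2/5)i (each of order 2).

Let g(z) = f(z)e^{-iωz}; for large |z| the factor e^{-iωz} decays in the lower half-plane when ω > 0 and in the upper half-plane when ω < 0.

Case ω > 0 (lower half-plane, clockwise contour ⇒ F(ω) = -2πi·ΣRes):
  Res_{z = - \frac{2 i}{5}} g(z) = \frac{75 i \left(2 \omega + 5\right) e^{- \frac{2 \omega}{5}}}{16} (pole of order 2)
  F(ω) = -2πi·ΣRes = \frac{75 \pi \left(2 \omega + 5\right) e^{- \frac{2 \omega}{5}}}{8}

Case ω < 0 (upper half-plane, counterclockwise contour ⇒ F(ω) = +2πi·ΣRes):
  Res_{z = \frac{2 i}{5}} g(z) = \frac{75 i \left(2 \omega - 5\right) e^{\frac{2 \omega}{5}}}{16} (pole of order 2)
  F(ω) = 2πi·ΣRes = \frac{75 \pi \left(5 - 2 \omega\right) e^{\frac{2 \omega}{5}}}{8}

Both cases combine into a single formula in |ω|:

F(ω) = \frac{75 \pi \left(2 \left|{\omega}\right| + 5\right) e^{- \frac{2 \left|{\omega}\right|}{5}}}{8}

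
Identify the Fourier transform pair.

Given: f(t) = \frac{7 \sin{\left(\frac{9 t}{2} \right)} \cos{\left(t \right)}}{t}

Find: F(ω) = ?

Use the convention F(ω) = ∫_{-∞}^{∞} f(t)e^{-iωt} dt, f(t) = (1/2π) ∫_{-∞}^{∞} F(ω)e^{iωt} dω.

F(ω) = \begin{cases} 7 \pi & \text{for}\: \omega > - \frac{7}{2} \wedge \omega < \frac{7}{2} \\\frac{7 \pi}{2} & \text{for}\: \omega > - \frac{11}{2} \wedge \omega < \frac{11}{2} \\0 & \text{otherwise} \end{cases}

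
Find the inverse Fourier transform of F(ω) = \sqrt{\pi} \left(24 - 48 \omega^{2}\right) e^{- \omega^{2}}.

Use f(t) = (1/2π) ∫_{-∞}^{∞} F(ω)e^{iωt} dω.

f(t) = 6 t^{2} e^{- \frac{t^{2}}{4}}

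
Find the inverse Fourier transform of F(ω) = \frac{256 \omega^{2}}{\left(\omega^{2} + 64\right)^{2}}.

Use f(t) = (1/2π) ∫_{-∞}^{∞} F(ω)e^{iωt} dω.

f(t) = 8 \left(1 - 8 \left|{t}\right|\right) e^{- 8 \left|{t}\right|}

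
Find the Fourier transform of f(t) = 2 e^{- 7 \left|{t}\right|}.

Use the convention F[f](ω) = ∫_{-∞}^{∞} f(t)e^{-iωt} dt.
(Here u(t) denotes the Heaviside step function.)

F(ω) = \frac{28}{\omega^{2} + 49}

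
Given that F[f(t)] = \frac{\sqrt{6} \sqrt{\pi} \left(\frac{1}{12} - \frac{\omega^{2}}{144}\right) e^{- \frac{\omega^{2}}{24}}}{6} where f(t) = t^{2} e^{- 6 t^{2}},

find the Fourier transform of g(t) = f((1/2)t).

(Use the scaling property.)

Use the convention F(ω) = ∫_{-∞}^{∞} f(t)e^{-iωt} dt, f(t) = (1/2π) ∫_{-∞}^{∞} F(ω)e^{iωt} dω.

F[g](ω) = \frac{\sqrt{6} \sqrt{\pi} \left(3 - \omega^{2}\right) e^{- \frac{\omega^{2}}{6}}}{108}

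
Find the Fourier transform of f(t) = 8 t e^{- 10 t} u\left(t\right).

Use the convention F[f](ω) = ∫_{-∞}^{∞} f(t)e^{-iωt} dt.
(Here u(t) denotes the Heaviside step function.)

F(ω) = \frac{8}{\left(i \omega + 10\right)^{2}}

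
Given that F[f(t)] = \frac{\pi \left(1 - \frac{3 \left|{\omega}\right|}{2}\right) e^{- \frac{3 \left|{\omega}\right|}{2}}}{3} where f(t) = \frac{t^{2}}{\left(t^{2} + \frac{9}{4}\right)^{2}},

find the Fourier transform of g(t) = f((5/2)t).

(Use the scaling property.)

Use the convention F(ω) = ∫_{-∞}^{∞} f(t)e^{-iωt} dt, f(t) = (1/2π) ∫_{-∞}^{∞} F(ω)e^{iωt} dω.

F[g](ω) = \frac{2 \pi \left(5 - 3 \left|{\omega}\right|\right) e^{- \frac{3 \left|{\omega}\right|}{5}}}{75}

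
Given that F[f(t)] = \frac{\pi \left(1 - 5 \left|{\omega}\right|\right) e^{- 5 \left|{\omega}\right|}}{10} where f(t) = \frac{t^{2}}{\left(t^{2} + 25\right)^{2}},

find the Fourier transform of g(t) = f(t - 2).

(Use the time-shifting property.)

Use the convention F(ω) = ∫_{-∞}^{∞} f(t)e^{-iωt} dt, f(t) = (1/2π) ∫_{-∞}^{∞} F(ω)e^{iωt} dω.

F[g](ω) = \frac{\pi \left(1 - 5 \left|{\omega}\right|\right) e^{- 2 i \omega - 5 \left|{\omega}\right|}}{10}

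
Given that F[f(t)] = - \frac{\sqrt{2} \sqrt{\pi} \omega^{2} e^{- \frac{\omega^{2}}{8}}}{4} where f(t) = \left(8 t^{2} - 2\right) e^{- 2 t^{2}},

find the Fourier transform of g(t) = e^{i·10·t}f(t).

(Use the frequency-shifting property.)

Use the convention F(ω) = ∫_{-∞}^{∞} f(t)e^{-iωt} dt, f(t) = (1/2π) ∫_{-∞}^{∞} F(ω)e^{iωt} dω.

F[g](ω) = - \frac{\sqrt{2} \sqrt{\pi} \left(\omega - 10\right)^{2} e^{- \frac{\left(\omega - 10\right)^{2}}{8}}}{4}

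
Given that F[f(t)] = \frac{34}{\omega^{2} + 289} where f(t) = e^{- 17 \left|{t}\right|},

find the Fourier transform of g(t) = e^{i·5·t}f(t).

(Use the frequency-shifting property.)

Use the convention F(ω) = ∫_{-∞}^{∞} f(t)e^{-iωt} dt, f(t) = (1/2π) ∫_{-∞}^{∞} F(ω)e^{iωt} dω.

F[g](ω) = \frac{34}{\left(\omega - 5\right)^{2} + 289}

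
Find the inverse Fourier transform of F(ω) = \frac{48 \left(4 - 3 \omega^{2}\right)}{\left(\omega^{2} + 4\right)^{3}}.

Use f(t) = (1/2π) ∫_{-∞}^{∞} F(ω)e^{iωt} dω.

f(t) = 6 t^{2} e^{- 2 \left|{t}\right|}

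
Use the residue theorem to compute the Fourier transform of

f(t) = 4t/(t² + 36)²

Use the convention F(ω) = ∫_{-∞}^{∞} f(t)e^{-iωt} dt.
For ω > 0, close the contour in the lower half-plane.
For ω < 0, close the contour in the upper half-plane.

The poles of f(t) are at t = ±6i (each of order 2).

Let g(z) = f(z)e^{-iωz}; for large |z| the factor e^{-iωz} decays in the lower half-plane when ω > 0 and in the upper half-plane when ω < 0.

Case ω > 0 (lower half-plane, clockwise contour ⇒ F(ω) = -2πi·ΣRes):
  Res_{z = - 6 i} g(z) = \frac{\omega e^{- 6 \omega}}{6} (pole of order 2)
  F(ω) = -2πi·ΣRes = - \frac{i \pi \omega e^{- 6 \omega}}{3}

Case ω < 0 (upper half-plane, counterclockwise contour ⇒ F(ω) = +2πi·ΣRes):
  Res_{z = 6 i} g(z) = - \frac{\omega e^{6 \omega}}{6} (pole of order 2)
  F(ω) = 2πi·ΣRes = - \frac{i \pi \omega e^{6 \omega}}{3}

Both cases combine into a single formula in |ω|:

F(ω) = - \frac{i \pi \omega e^{- 6 \left|{\omega}\right|}}{3}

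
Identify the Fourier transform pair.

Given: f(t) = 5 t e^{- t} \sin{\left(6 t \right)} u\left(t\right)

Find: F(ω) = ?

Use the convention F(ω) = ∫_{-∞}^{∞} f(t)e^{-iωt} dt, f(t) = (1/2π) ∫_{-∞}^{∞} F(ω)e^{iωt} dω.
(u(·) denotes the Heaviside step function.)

F(ω) = \frac{60 \left(i \omega + 1\right)}{\left(\left(i \omega + 1\right)^{2} + 36\right)^{2}}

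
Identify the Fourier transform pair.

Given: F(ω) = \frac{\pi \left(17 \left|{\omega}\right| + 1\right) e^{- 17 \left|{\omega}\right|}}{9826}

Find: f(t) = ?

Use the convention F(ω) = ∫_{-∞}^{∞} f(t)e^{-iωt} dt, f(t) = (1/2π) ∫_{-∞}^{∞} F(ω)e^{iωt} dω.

f(t) = \frac{1}{\left(t^{2} + 289\right)^{2}}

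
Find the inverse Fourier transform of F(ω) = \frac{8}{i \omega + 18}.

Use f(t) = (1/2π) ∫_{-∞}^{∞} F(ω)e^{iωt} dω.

f(t) = 8 e^{- 18 t} u\left(t\right)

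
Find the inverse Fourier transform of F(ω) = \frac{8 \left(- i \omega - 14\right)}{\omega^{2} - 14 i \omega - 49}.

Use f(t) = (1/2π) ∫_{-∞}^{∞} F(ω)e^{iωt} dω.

f(t) = 8 \left(7 t + 1\right) e^{- 7 t} u\left(t\right)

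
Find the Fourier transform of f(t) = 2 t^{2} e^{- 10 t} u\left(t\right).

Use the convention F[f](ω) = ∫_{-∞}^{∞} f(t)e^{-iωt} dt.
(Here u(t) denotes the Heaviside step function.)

F(ω) = \frac{4}{\left(i \omega + 10\right)^{3}}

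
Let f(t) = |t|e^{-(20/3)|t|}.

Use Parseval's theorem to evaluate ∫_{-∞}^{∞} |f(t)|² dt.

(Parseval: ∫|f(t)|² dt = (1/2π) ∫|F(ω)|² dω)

∫|f(t)|² dt = \frac{27}{16000}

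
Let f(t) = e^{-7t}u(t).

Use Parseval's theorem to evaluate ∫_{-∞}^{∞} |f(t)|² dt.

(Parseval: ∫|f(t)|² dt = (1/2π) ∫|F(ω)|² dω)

∫|f(t)|² dt = \frac{1}{14}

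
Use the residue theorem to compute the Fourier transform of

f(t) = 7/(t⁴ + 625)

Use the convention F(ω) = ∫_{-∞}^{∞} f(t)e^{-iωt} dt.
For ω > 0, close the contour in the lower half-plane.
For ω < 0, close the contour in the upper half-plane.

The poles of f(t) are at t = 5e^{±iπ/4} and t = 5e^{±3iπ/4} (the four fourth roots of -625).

Let g(z) = f(z)e^{-iωz}; for large |z| the factor e^{-iωz} decays in the lower half-plane when ω > 0 and in the upper half-plane when ω < 0.

Case ω > 0 (lower half-plane, clockwise contour ⇒ F(ω) = -2πi·ΣRes):
  Res_{z = - \frac{5 \sqrt{2}}{2} - \frac{5 \sqrt{2} i}{2}} g(z) = \frac{7 \sqrt{2} i \left(1 - i\right) e^{\frac{5 \sqrt{2} \omega \left(-1 + i\right)}{2}}}{1000}
  Res_{z = \frac{5 \sqrt{2}}{2} - \frac{5 \sqrt{2} i}{2}} g(z) = \frac{7 \sqrt{2} i \left(1 + i\right) e^{- \frac{5 \sqrt{2} \omega \left(1 + i\right)}{2}}}{1000}
  F(ω) = -2πi·ΣRes = \frac{7 \sqrt{2} \pi \left(1 - i\right) \left(e^{5 \sqrt{2} i \omega} + i\right) e^{- \frac{5 \sqrt{2} \omega \left(1 + i\right)}{2}}}{500} = \frac{7 \pi e^{- \frac{5 \sqrt{2} \omega}{2}} \sin{\left(\frac{5 \sqrt{2} \omega}{2} + \frac{\pi}{4} \right)}}{125}

Case ω < 0 (upper half-plane, counterclockwise contour ⇒ F(ω) = +2πi·ΣRes):
  Res_{z = \frac{5 \sqrt{2}}{2} + \frac{5 \sqrt{2} i}{2}} g(z) = \frac{7 \sqrt{2} i \left(-1 + i\right) e^{\frac{5 \sqrt{2} \omega \left(1 - i\right)}{2}}}{1000}
  Res_{z = - \frac{5 \sqrt{2}}{2} + \frac{5 \sqrt{2} i}{2}} g(z) = \frac{7 \sqrt{2} \left(1 - i\right) e^{\frac{5 \sqrt{2} \omega \left(1 + i\right)}{2}}}{1000}
  F(ω) = 2πi·ΣRes = - \frac{7 \sqrt{2} i \pi \left(i \left(1 - i\right) e^{\frac{5 \sqrt{2} \omega \left(1 - i\right)}{2}} - \left(1 - i\right) e^{\frac{5 \sqrt{2} \omega \left(1 + i\right)}{2}}\right)}{500} = \frac{7 \pi e^{\frac{5 \sqrt{2} \omega}{2}} \cos{\left(\frac{5 \sqrt{2} \omega}{2} + \frac{\pi}{4} \right)}}{125}

Both cases combine into a single formula in |ω|:

F(ω) = \frac{7 \pi e^{- \frac{5 \sqrt{2} \left|{\omega}\right|}{2}} \sin{\left(\frac{5 \sqrt{2} \left|{\omega}\right|}{2} + \frac{\pi}{4} \right)}}{125}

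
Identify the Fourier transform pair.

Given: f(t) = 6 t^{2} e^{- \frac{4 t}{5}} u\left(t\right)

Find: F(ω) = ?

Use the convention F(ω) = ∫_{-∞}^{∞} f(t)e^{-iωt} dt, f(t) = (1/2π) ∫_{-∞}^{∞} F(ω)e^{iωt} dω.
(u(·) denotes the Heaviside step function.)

F(ω) = \frac{1500}{\left(5 i \omega + 4\right)^{3}}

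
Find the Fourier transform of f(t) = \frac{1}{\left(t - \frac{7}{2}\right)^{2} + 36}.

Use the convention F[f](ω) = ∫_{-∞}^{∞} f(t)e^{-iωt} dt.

F(ω) = \frac{\pi e^{- \frac{7 i \omega}{2} - 6 \left|{\omega}\right|}}{6}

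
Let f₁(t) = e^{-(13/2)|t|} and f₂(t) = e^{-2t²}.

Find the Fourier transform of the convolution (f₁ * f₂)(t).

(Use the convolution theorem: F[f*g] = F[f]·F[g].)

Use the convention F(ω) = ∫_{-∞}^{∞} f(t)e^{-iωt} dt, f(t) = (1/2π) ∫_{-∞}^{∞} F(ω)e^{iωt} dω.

F[f₁*f₂](ω) = \frac{26 \sqrt{2} \sqrt{\pi} e^{- \frac{\omega^{2}}{8}}}{4 \omega^{2} + 169}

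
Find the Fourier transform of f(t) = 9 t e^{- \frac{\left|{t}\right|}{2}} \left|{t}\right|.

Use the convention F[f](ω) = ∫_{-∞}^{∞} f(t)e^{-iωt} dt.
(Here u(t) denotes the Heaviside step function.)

F(ω) = \frac{576 i \omega \left(4 \omega^{2} - 3\right)}{\left(4 \omega^{2} + 1\right)^{3}}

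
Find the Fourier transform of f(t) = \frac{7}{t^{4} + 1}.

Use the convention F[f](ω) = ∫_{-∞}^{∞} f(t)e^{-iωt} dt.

F(ω) = 7 \pi e^{- \frac{\sqrt{2} \left|{\omega}\right|}{2}} \sin{\left(\frac{\sqrt{2} \left|{\omega}\right|}{2} + \frac{\pi}{4} \right)}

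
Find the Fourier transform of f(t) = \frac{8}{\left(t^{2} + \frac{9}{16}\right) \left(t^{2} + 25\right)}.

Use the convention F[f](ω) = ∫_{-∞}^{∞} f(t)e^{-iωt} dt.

F(ω) = - \frac{128 \pi e^{- 5 \left|{\omega}\right|}}{1955} + \frac{512 \pi e^{- \frac{3 \left|{\omega}\right|}{4}}}{1173}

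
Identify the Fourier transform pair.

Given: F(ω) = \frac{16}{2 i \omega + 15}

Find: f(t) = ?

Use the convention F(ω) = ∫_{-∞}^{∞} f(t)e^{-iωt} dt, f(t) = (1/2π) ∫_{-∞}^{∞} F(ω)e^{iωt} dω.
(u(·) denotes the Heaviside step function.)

f(t) = 8 e^{- \frac{15 t}{2}} u\left(t\right)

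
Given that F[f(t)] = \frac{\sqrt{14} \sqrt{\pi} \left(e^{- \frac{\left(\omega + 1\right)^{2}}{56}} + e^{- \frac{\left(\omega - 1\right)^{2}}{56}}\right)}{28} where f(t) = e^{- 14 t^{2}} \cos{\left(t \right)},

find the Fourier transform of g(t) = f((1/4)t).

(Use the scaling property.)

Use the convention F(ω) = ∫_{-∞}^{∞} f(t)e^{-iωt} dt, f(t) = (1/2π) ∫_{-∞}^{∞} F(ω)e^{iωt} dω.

F[g](ω) = \frac{\sqrt{14} \sqrt{\pi} \left(e^{\frac{2 \omega}{7}} + 1\right) e^{- \frac{2 \omega^{2}}{7} - \frac{\omega}{7} - \frac{1}{56}}}{7}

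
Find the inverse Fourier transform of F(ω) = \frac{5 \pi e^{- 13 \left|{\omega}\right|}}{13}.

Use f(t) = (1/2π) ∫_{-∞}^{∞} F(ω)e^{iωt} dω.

f(t) = \frac{5}{t^{2} + 169}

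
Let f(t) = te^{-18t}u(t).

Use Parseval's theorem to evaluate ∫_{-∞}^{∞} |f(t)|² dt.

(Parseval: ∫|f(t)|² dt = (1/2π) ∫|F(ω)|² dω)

∫|f(t)|² dt = \frac{1}{23328}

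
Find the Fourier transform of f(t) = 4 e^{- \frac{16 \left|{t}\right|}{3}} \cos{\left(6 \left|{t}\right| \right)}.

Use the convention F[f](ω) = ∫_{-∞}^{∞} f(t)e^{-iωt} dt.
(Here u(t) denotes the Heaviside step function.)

F(ω) = \frac{384 \left(9 \omega^{2} + 580\right)}{81 \omega^{4} - 1224 \omega^{2} + 336400}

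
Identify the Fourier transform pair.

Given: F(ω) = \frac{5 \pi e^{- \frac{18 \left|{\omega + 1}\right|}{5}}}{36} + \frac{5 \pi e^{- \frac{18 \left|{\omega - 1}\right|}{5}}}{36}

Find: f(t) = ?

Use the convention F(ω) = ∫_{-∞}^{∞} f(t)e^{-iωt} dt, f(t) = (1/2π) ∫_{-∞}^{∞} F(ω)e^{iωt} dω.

f(t) = \frac{\cos{\left(t \right)}}{t^{2} + \frac{324}{25}}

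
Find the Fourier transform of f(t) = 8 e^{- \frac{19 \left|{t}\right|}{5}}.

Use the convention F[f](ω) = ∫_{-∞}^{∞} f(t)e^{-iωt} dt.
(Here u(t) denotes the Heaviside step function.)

F(ω) = \frac{1520}{25 \omega^{2} + 361}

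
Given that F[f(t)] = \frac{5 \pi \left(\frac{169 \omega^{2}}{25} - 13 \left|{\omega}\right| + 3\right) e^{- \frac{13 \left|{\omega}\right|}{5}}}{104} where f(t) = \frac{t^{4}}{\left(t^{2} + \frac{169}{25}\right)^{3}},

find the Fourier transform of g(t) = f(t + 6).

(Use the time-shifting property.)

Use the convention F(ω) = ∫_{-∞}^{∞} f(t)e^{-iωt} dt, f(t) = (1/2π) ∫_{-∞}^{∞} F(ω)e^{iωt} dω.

F[g](ω) = \frac{\pi \left(169 \omega^{2} - 325 \left|{\omega}\right| + 75\right) e^{6 i \omega - \frac{13 \left|{\omega}\right|}{5}}}{520}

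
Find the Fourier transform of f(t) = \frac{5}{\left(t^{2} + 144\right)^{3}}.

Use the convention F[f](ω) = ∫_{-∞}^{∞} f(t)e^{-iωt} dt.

F(ω) = \frac{5 \pi \left(48 \omega^{2} + 12 \left|{\omega}\right| + 1\right) e^{- 12 \left|{\omega}\right|}}{663552}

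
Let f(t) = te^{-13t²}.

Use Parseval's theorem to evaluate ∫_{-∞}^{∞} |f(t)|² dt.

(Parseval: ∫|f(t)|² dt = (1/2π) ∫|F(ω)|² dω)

∫|f(t)|² dt = \frac{\sqrt{26} \sqrt{\pi}}{1352}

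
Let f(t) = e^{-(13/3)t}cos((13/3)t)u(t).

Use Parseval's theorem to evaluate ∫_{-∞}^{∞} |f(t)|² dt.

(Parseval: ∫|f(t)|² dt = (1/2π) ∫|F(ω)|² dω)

∫|f(t)|² dt = \frac{9}{104}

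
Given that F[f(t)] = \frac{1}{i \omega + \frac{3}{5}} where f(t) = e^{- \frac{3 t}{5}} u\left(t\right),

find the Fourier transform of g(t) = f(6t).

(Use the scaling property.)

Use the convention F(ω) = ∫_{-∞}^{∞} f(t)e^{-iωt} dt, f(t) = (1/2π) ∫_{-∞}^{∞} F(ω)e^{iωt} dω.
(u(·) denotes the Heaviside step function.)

F[g](ω) = \frac{5}{5 i \omega + 18}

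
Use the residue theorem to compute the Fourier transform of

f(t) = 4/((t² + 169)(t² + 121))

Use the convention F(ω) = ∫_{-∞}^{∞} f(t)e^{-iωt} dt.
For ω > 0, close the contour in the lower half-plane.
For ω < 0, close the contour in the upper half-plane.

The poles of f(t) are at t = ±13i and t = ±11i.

Let g(z) = f(z)e^{-iωz}; for large |z| the factor e^{-iωz} decays in the lower half-plane when ω > 0 and in the upper half-plane when ω < 0.

Case ω > 0 (lower half-plane, clockwise contour ⇒ F(ω) = -2πi·ΣRes):
  Res_{z = - 13 i} g(z) = - \frac{i e^{- 13 \omega}}{312}
  Res_{z = - 11 i} g(z) = \frac{i e^{- 11 \omega}}{264}
  F(ω) = -2πi·ΣRes = \frac{\pi \left(13 e^{2 \omega} - 11\right) e^{- 13 \omega}}{1716}

Case ω < 0 (upper half-plane, counterclockwise contour ⇒ F(ω) = +2πi·ΣRes):
  Res_{z = 13 i} g(z) = \frac{i e^{13 \omega}}{312}
  Res_{z = 11 i} g(z) = - \frac{i e^{11 \omega}}{264}
  F(ω) = 2πi·ΣRes = \frac{\pi \left(13 - 11 e^{2 \omega}\right) e^{11 \omega}}{1716}

Both cases combine into a single formula in |ω|:

F(ω) = \frac{\pi \left(13 e^{2 \left|{\omega}\right|} - 11\right) e^{- 13 \left|{\omega}\right|}}{1716}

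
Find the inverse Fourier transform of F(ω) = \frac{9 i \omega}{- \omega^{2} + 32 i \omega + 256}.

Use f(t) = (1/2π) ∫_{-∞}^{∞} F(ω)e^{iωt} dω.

f(t) = 9 \left(1 - 16 t\right) e^{- 16 t} u\left(t\right)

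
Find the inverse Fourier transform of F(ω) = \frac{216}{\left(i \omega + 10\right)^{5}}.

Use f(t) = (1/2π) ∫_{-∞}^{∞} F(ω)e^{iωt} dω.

f(t) = 9 t^{4} e^{- 10 t} u\left(t\right)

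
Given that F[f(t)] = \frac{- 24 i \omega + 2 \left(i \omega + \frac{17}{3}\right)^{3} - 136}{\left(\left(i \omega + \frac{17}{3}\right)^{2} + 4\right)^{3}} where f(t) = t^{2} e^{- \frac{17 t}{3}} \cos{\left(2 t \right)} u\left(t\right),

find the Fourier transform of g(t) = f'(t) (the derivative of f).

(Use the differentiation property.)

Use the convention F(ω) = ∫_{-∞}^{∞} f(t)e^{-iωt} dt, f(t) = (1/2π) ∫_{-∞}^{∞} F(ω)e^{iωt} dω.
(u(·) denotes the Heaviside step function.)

F[g](ω) = - \frac{54 i \omega \left(324 i \omega - \left(3 i \omega + 17\right)^{3} + 1836\right)}{\left(\left(3 i \omega + 17\right)^{2} + 36\right)^{3}}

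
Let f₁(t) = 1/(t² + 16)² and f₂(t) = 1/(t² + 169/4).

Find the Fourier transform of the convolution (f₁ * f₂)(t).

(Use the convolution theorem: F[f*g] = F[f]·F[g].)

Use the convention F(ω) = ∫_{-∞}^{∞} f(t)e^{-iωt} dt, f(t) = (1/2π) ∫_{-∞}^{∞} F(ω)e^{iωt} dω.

F[f₁*f₂](ω) = \frac{\pi^{2} \left(4 \left|{\omega}\right| + 1\right) e^{- \frac{21 \left|{\omega}\right|}{2}}}{832}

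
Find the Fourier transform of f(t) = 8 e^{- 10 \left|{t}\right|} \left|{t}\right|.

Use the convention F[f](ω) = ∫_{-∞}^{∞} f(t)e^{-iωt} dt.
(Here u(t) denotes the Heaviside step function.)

F(ω) = \frac{16 \left(100 - \omega^{2}\right)}{\left(\omega^{2} + 100\right)^{2}}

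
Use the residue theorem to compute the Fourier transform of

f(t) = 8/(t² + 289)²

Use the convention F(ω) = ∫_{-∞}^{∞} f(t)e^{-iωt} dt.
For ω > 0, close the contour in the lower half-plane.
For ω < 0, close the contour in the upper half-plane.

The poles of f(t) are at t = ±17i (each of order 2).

Let g(z) = f(z)e^{-iωz}; for large |z| the factor e^{-iωz} decays in the lower half-plane when ω > 0 and in the upper half-plane when ω < 0.

Case ω > 0 (lower half-plane, clockwise contour ⇒ F(ω) = -2πi·ΣRes):
  Res_{z = - 17 i} g(z) = \frac{2 i \left(17 \omega + 1\right) e^{- 17 \omega}}{4913} (pole of order 2)
  F(ω) = -2πi·ΣRes = \frac{4 \pi \left(17 \omega + 1\right) e^{- 17 \omega}}{4913}

Case ω < 0 (upper half-plane, counterclockwise contour ⇒ F(ω) = +2πi·ΣRes):
  Res_{z = 17 i} g(z) = \frac{2 i \left(17 \omega - 1\right) e^{17 \omega}}{4913} (pole of order 2)
  F(ω) = 2πi·ΣRes = \frac{4 \pi \left(1 - 17 \omega\right) e^{17 \omega}}{4913}

Both cases combine into a single formula in |ω|:

F(ω) = \frac{4 \pi \left(17 \left|{\omega}\right| + 1\right) e^{- 17 \left|{\omega}\right|}}{4913}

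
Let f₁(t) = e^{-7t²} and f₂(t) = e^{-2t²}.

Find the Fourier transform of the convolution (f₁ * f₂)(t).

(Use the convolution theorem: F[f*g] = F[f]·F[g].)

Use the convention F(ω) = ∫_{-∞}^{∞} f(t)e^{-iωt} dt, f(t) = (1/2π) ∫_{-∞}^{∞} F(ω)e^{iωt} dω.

F[f₁*f₂](ω) = \frac{\sqrt{14} \pi e^{- \frac{9 \omega^{2}}{56}}}{14}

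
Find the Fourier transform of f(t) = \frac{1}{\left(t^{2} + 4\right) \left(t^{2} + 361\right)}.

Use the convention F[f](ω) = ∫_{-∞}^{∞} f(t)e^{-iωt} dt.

F(ω) = \frac{\pi \left(19 e^{17 \left|{\omega}\right|} - 2\right) e^{- 19 \left|{\omega}\right|}}{13566}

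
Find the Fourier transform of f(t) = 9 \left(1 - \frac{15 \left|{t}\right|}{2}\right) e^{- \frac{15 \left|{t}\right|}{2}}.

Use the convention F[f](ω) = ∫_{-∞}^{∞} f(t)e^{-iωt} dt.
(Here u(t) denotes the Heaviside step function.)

F(ω) = \frac{4320 \omega^{2}}{\left(4 \omega^{2} + 225\right)^{2}}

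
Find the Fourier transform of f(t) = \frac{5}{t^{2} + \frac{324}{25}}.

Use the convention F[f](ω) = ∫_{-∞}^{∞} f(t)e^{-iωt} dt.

F(ω) = \frac{25 \pi e^{- \frac{18 \left|{\omega}\right|}{5}}}{18}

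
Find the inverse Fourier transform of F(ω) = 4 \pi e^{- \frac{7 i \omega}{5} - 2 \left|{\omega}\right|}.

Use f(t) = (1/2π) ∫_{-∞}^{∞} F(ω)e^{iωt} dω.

f(t) = \frac{8}{\left(t - \frac{7}{5}\right)^{2} + 4}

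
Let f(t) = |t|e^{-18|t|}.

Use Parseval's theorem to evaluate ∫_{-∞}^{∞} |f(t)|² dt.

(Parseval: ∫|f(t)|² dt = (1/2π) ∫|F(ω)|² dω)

∫|f(t)|² dt = \frac{1}{11664}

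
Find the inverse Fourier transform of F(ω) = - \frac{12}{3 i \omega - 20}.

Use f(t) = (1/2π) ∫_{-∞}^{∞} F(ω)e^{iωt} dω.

f(t) = 4 e^{\frac{20 t}{3}} u\left(- t\right)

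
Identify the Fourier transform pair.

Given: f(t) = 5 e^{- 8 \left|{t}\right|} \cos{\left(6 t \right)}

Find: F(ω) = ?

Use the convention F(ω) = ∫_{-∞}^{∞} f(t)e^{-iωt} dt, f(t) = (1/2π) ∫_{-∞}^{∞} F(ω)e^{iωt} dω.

F(ω) = \frac{80 \left(\omega^{2} + 100\right)}{\omega^{4} + 56 \omega^{2} + 10000}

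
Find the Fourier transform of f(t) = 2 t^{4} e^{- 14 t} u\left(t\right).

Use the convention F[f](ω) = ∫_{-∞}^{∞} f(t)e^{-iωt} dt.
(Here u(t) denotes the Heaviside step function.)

F(ω) = \frac{48}{\left(i \omega + 14\right)^{5}}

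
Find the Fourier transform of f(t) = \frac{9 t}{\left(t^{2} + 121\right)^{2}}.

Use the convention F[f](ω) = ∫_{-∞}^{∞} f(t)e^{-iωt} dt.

F(ω) = - \frac{9 i \pi \omega e^{- 11 \left|{\omega}\right|}}{22}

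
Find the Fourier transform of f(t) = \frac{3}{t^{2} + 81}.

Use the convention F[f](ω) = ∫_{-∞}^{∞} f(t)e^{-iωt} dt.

F(ω) = \frac{\pi e^{- 9 \left|{\omega}\right|}}{3}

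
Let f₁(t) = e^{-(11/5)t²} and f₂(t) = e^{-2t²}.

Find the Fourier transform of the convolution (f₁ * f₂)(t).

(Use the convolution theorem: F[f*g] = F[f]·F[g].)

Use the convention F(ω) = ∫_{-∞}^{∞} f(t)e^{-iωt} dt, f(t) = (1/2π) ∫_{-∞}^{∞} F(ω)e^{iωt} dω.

F[f₁*f₂](ω) = \frac{\sqrt{110} \pi e^{- \frac{21 \omega^{2}}{88}}}{22}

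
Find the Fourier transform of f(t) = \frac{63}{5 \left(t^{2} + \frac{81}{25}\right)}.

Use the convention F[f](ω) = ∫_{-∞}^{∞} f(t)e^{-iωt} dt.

F(ω) = 7 \pi e^{- \frac{9 \left|{\omega}\right|}{5}}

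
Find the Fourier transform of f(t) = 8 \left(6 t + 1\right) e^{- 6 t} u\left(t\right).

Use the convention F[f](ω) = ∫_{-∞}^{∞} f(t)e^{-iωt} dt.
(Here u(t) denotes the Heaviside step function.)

F(ω) = \frac{8 \left(- i \omega - 12\right)}{\omega^{2} - 12 i \omega - 36}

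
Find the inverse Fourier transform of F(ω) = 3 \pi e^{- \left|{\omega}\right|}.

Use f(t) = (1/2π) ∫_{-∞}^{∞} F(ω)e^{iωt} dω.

f(t) = \frac{3}{t^{2} + 1}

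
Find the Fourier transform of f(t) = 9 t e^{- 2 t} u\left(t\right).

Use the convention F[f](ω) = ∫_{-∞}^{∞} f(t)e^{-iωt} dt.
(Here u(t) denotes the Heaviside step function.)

F(ω) = \frac{9}{\left(i \omega + 2\right)^{2}}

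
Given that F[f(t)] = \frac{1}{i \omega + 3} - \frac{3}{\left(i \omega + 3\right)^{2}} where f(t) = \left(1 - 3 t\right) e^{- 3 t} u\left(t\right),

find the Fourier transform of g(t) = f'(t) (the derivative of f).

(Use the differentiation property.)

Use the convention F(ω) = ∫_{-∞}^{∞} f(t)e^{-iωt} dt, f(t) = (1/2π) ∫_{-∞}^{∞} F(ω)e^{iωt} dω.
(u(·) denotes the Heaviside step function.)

F[g](ω) = \frac{\omega^{2}}{\omega^{2} - 6 i \omega - 9}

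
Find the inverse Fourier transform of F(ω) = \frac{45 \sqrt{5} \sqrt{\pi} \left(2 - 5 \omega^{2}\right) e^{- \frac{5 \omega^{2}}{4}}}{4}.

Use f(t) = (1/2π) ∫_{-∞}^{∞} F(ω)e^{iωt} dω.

f(t) = 9 t^{2} e^{- \frac{t^{2}}{5}}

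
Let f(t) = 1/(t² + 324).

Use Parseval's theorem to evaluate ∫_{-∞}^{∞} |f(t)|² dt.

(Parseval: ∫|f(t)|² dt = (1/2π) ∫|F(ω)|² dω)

∫|f(t)|² dt = \frac{\pi}{11664}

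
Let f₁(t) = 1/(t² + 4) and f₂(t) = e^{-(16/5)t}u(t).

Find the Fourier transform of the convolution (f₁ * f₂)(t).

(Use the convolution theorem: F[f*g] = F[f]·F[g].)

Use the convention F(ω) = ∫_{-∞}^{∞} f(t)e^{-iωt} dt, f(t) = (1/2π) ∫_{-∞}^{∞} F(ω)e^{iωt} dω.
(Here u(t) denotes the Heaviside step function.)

F[f₁*f₂](ω) = \frac{5 \pi e^{- 2 \left|{\omega}\right|}}{2 \left(5 i \omega + 16\right)}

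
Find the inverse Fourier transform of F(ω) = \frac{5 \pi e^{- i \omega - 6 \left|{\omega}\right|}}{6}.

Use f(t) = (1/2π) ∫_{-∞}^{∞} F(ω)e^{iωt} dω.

f(t) = \frac{5}{\left(t - 1\right)^{2} + 36}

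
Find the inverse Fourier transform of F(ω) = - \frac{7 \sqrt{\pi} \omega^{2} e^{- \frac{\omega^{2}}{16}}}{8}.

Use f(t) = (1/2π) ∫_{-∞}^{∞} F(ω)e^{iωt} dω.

f(t) = 7 \left(16 t^{2} - 2\right) e^{- 4 t^{2}}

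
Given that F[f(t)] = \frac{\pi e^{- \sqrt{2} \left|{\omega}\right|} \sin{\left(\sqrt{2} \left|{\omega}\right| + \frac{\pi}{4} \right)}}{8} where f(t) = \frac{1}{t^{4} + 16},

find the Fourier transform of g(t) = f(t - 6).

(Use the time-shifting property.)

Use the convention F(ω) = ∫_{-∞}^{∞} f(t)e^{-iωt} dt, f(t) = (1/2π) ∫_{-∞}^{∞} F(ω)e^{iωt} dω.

F[g](ω) = \frac{\pi e^{- 6 i \omega - \sqrt{2} \left|{\omega}\right|} \sin{\left(\sqrt{2} \left|{\omega}\right| + \frac{\pi}{4} \right)}}{8}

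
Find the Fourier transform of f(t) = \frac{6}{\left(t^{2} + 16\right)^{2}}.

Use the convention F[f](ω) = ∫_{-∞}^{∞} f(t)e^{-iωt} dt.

F(ω) = \frac{3 \pi \left(4 \left|{\omega}\right| + 1\right) e^{- 4 \left|{\omega}\right|}}{64}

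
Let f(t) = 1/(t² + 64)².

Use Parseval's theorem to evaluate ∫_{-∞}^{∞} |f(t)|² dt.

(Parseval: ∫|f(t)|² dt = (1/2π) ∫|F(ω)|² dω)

∫|f(t)|² dt = \frac{5 \pi}{33554432}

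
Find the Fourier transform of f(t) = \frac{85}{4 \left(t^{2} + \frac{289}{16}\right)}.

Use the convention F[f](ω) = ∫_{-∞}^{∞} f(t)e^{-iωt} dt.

F(ω) = 5 \pi e^{- \frac{17 \left|{\omega}\right|}{4}}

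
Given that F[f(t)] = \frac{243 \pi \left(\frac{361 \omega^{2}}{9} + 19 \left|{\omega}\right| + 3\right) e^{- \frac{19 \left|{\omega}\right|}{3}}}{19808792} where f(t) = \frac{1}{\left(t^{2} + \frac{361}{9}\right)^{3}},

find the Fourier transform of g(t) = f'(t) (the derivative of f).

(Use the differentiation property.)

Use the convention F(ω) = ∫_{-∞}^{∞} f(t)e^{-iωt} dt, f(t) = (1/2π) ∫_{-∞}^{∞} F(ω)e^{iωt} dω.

F[g](ω) = \frac{27 i \pi \omega \left(361 \omega^{2} + 171 \left|{\omega}\right| + 27\right) e^{- \frac{19 \left|{\omega}\right|}{3}}}{19808792}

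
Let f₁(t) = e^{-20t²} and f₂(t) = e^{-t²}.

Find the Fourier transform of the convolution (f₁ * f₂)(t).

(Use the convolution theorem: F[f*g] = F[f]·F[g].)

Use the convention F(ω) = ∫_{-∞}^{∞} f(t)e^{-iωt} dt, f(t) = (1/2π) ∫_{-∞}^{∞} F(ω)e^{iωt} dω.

F[f₁*f₂](ω) = \frac{\sqrt{5} \pi e^{- \frac{21 \omega^{2}}{80}}}{10}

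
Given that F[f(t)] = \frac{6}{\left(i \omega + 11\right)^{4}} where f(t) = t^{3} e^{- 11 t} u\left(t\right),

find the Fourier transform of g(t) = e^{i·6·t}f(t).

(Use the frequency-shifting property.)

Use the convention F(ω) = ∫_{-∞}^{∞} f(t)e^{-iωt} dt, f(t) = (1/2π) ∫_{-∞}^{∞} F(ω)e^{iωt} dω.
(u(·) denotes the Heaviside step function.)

F[g](ω) = \frac{6}{\left(i \left(\omega - 6\right) + 11\right)^{4}}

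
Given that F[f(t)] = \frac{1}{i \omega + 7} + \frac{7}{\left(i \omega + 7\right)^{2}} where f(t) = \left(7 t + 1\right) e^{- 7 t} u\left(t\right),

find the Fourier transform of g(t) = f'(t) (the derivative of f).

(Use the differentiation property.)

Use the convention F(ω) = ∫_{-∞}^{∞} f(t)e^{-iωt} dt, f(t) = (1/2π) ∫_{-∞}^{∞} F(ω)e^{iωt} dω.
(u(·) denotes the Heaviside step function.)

F[g](ω) = \frac{\omega \left(\omega - 14 i\right)}{\omega^{2} - 14 i \omega - 49}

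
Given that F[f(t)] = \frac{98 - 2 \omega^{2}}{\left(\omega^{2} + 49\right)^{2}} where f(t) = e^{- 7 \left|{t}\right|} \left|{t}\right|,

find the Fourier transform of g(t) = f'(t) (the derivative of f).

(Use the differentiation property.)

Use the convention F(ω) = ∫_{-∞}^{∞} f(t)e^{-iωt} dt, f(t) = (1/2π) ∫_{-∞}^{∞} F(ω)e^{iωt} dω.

F[g](ω) = - \frac{2 i \omega \left(\omega^{2} - 49\right)}{\left(\omega^{2} + 49\right)^{2}}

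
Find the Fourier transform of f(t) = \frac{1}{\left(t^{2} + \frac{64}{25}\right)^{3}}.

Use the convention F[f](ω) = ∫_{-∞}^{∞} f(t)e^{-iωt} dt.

F(ω) = \frac{125 \pi \left(64 \omega^{2} + 120 \left|{\omega}\right| + 75\right) e^{- \frac{8 \left|{\omega}\right|}{5}}}{262144}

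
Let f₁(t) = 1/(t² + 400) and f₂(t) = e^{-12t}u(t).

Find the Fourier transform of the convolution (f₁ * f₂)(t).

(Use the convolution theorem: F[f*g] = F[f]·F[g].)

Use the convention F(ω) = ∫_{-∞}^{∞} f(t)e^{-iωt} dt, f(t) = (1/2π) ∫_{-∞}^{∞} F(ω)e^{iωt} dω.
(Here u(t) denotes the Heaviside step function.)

F[f₁*f₂](ω) = \frac{\pi e^{- 20 \left|{\omega}\right|}}{20 \left(i \omega + 12\right)}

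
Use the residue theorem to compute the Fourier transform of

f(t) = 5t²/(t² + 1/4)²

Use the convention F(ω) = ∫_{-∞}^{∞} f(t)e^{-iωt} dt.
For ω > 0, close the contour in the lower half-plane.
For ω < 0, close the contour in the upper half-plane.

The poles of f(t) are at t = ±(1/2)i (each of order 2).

Let g(z) = f(z)e^{-iωz}; for large |z| the factor e^{-iωz} decays in the lower half-plane when ω > 0 and in the upper half-plane when ω < 0.

Case ω > 0 (lower half-plane, clockwise contour ⇒ F(ω) = -2πi·ΣRes):
  Res_{z = - \frac{i}{2}} g(z) = \frac{5 i \left(2 - \omega\right) e^{- \frac{\omega}{2}}}{4} (pole of order 2)
  F(ω) = -2πi·ΣRes = \frac{5 \pi \left(2 - \omega\right) e^{- \frac{\omega}{2}}}{2}

Case ω < 0 (upper half-plane, counterclockwise contour ⇒ F(ω) = +2πi·ΣRes):
  Res_{z = \frac{i}{2}} g(z) = \frac{5 i \left(- \omega - 2\right) e^{\frac{\omega}{2}}}{4} (pole of order 2)
  F(ω) = 2πi·ΣRes = \frac{5 \pi \left(\omega + 2\right) e^{\frac{\omega}{2}}}{2}

Both cases combine into a single formula in |ω|:

F(ω) = \frac{5 \pi \left(2 - \left|{\omega}\right|\right) e^{- \frac{\left|{\omega}\right|}{2}}}{2}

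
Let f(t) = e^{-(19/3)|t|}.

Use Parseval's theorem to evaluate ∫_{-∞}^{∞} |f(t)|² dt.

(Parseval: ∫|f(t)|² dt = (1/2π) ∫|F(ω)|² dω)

∫|f(t)|² dt = \frac{3}{19}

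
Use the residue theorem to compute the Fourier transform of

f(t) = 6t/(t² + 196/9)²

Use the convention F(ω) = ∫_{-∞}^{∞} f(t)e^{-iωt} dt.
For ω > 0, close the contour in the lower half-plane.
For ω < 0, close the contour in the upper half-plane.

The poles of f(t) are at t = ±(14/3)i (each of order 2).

Let g(z) = f(z)e^{-iωz}; for large |z| the factor e^{-iωz} decays in the lower half-plane when ω > 0 and in the upper half-plane when ω < 0.

Case ω > 0 (lower half-plane, clockwise contour ⇒ F(ω) = -2πi·ΣRes):
  Res_{z = - \frac{14 i}{3}} g(z) = \frac{9 \omega e^{- \frac{14 \omega}{3}}}{28} (pole of order 2)
  F(ω) = -2πi·ΣRes = - \frac{9 i \pi \omega e^{- \frac{14 \omega}{3}}}{14}

Case ω < 0 (upper half-plane, counterclockwise contour ⇒ F(ω) = +2πi·ΣRes):
  Res_{z = \frac{14 i}{3}} g(z) = - \frac{9 \omega e^{\frac{14 \omega}{3}}}{28} (pole of order 2)
  F(ω) = 2πi·ΣRes = - \frac{9 i \pi \omega e^{\frac{14 \omega}{3}}}{14}

Both cases combine into a single formula in |ω|:

F(ω) = - \frac{9 i \pi \omega e^{- \frac{14 \left|{\omega}\right|}{3}}}{14}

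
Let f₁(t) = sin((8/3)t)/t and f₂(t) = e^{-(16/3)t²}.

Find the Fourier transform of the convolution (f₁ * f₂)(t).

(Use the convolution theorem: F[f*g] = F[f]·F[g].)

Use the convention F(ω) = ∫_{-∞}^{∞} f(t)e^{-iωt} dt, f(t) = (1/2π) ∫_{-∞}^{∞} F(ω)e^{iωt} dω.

F[f₁*f₂](ω) = \begin{cases} \frac{\sqrt{3} \pi^{\frac{3}{2}} e^{- \frac{3 \omega^{2}}{64}}}{4} & \text{for}\: \omega > - \frac{8}{3} \wedge \omega < \frac{8}{3} \\0 & \text{otherwise} \end{cases}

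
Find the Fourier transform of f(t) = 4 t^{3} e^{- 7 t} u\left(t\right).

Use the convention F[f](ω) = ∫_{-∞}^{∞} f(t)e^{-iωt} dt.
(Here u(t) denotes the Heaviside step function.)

F(ω) = \frac{24}{\left(i \omega + 7\right)^{4}}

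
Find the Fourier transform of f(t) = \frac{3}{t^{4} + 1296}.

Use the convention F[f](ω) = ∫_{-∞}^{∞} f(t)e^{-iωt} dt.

F(ω) = \frac{\pi e^{- 3 \sqrt{2} \left|{\omega}\right|} \sin{\left(3 \sqrt{2} \left|{\omega}\right| + \frac{\pi}{4} \right)}}{72}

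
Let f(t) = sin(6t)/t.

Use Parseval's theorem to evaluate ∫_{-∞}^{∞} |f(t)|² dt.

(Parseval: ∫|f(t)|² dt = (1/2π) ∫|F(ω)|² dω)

∫|f(t)|² dt = 6 \pi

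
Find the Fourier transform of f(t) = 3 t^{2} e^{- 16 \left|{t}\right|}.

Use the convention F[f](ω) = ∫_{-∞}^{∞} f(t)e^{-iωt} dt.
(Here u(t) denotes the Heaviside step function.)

F(ω) = \frac{192 \left(256 - 3 \omega^{2}\right)}{\left(\omega^{2} + 256\right)^{3}}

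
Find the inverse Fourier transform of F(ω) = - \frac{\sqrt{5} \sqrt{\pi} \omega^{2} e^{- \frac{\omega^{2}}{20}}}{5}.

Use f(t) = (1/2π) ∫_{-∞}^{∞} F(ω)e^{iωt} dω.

f(t) = 5 \left(20 t^{2} - 2\right) e^{- 5 t^{2}}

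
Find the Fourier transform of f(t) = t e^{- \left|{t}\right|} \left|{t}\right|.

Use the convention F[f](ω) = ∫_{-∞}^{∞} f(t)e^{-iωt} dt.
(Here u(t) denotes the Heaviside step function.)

F(ω) = \frac{4 i \omega \left(\omega^{2} - 3\right)}{\left(\omega^{2} + 1\right)^{3}}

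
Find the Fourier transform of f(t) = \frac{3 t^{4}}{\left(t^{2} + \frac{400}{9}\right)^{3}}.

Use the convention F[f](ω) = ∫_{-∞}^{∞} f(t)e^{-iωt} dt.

F(ω) = \frac{\pi \left(400 \omega^{2} - 300 \left|{\omega}\right| + 27\right) e^{- \frac{20 \left|{\omega}\right|}{3}}}{160}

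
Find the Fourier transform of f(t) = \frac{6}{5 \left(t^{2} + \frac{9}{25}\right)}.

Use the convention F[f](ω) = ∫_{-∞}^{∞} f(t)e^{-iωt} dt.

F(ω) = 2 \pi e^{- \frac{3 \left|{\omega}\right|}{5}}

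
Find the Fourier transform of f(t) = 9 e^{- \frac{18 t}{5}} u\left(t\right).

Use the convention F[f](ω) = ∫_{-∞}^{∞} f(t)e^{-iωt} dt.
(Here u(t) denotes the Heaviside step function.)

F(ω) = \frac{45}{5 i \omega + 18}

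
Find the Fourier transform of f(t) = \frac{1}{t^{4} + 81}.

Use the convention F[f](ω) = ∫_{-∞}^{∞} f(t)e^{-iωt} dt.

F(ω) = \frac{\pi e^{- \frac{3 \sqrt{2} \left|{\omega}\right|}{2}} \sin{\left(\frac{3 \sqrt{2} \left|{\omega}\right|}{2} + \frac{\pi}{4} \right)}}{27}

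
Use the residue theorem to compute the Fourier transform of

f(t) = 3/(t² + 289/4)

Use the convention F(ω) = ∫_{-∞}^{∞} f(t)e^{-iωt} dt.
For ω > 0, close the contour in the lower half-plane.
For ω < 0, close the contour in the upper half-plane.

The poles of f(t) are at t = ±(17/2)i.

Let g(z) = f(z)e^{-iωz}; for large |z| the factor e^{-iωz} decays in the lower half-plane when ω > 0 and in the upper half-plane when ω < 0.

Case ω > 0 (lower half-plane, clockwise contour ⇒ F(ω) = -2πi·ΣRes):
  Res_{z = - \frac{17 i}{2}} g(z) = \frac{3 i e^{- \frac{17 \omega}{2}}}{17}
  F(ω) = -2πi·ΣRes = \frac{6 \pi e^{- \frac{17 \omega}{2}}}{17}

Case ω < 0 (upper half-plane, counterclockwise contour ⇒ F(ω) = +2πi·ΣRes):
  Res_{z = \frac{17 i}{2}} g(z) = - \frac{3 i e^{\frac{17 \omega}{2}}}{17}
  F(ω) = 2πi·ΣRes = \frac{6 \pi e^{\frac{17 \omega}{2}}}{17}

Both cases combine into a single formula in |ω|:

F(ω) = \frac{6 \pi e^{- \frac{17 \left|{\omega}\right|}{2}}}{17}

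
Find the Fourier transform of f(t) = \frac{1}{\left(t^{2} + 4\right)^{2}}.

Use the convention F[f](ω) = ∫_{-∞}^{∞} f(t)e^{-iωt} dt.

F(ω) = \frac{\pi \left(2 \left|{\omega}\right| + 1\right) e^{- 2 \left|{\omega}\right|}}{16}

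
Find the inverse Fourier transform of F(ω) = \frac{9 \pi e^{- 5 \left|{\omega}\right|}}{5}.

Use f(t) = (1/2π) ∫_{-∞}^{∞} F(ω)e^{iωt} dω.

f(t) = \frac{9}{t^{2} + 25}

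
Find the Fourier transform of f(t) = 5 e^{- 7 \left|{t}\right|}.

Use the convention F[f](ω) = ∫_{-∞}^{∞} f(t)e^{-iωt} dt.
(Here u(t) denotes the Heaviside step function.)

F(ω) = \frac{70}{\omega^{2} + 49}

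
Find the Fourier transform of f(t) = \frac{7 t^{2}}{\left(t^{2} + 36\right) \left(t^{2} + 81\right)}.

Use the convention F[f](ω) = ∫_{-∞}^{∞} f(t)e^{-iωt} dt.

F(ω) = \frac{7 \pi \left(3 - 2 e^{3 \left|{\omega}\right|}\right) e^{- 9 \left|{\omega}\right|}}{15}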